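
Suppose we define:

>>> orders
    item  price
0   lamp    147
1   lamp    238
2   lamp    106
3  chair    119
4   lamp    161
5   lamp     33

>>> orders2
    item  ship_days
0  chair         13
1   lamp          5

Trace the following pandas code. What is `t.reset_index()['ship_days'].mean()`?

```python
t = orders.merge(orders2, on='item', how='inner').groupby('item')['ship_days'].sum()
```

19.0

merge on 'item' (how='inner') → 6 rows:
    item  price  ship_days
0   lamp    147          5
1   lamp    238          5
2   lamp    106          5
3  chair    119         13
4   lamp    161          5
5   lamp     33          5
group by item, sum of ship_days:
item
chair    13
lamp     25
Name: ship_days, dtype: int64
reset_index():
    item  ship_days
0  chair         13
1   lamp         25
Finally, mean of column 'ship_days' = 19.0.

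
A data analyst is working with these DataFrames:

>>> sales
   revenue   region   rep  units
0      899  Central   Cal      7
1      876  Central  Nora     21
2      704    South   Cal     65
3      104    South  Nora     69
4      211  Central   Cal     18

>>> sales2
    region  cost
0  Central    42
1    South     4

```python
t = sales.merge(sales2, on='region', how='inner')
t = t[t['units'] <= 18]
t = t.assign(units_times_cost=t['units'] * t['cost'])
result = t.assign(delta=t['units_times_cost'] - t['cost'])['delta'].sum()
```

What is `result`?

merge on 'region' (how='inner') → 5 rows:
   revenue   region   rep  units  cost
0      899  Central   Cal      7    42
1      876  Central  Nora     21    42
2      704    South   Cal     65     4
3      104    South  Nora     69     4
4      211  Central   Cal     18    42
filter rows where units <= 18:
   revenue   region  rep  units  cost
0      899  Central  Cal      7    42
4      211  Central  Cal     18    42
add column units_times_cost = t['units'] * t['cost']:
   revenue   region  rep  units  cost  units_times_cost
0      899  Central  Cal      7    42               294
4      211  Central  Cal     18    42               756
add column delta = t['units_times_cost'] - t['cost']:
   revenue   region  rep  units  cost  units_times_cost  delta
0      899  Central  Cal      7    42               294    252
4      211  Central  Cal     18    42               756    714
Taking the sum of column 'delta' gives 966.

966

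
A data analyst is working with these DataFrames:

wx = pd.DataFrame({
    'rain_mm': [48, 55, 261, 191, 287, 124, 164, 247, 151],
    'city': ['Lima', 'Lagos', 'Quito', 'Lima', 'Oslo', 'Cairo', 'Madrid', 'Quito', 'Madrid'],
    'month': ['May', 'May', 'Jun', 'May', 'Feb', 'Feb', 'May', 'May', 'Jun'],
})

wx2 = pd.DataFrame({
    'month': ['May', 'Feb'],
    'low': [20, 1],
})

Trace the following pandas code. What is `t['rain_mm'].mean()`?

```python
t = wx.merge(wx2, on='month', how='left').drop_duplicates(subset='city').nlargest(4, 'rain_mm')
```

merge on 'month' (how='left') → 9 rows:
   rain_mm    city month   low
0       48    Lima   May  20.0
1       55   Lagos   May  20.0
2      261   Quito   Jun   NaN
3      191    Lima   May  20.0
4      287    Oslo   Feb   1.0
5      124   Cairo   Feb   1.0
6      164  Madrid   May  20.0
7      247   Quito   May  20.0
8      151  Madrid   Jun   NaN
drop duplicate city (keep=first):
   rain_mm    city month   low
0       48    Lima   May  20.0
1       55   Lagos   May  20.0
2      261   Quito   Jun   NaN
4      287    Oslo   Feb   1.0
5      124   Cairo   Feb   1.0
6      164  Madrid   May  20.0
take 4 rows with largest rain_mm:
   rain_mm    city month   low
4      287    Oslo   Feb   1.0
2      261   Quito   Jun   NaN
6      164  Madrid   May  20.0
5      124   Cairo   Feb   1.0

209.0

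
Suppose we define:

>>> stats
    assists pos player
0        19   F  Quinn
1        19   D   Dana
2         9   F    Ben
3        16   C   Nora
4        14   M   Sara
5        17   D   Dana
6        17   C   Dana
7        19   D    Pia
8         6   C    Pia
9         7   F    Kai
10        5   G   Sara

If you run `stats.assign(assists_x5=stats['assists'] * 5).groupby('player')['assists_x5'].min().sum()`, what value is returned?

add column assists_x5 = stats['assists'] * 5:
    assists pos player  assists_x5
0        19   F  Quinn          95
1        19   D   Dana          95
2         9   F    Ben          45
3        16   C   Nora          80
4        14   M   Sara          70
5        17   D   Dana          85
6        17   C   Dana          85
7        19   D    Pia          95
8         6   C    Pia          30
9         7   F    Kai          35
10        5   G   Sara          25
group by player, min of assists_x5:
player
Ben      45
Dana     85
Kai      35
Nora     80
Pia      30
Quinn    95
Sara     25
Name: assists_x5, dtype: int64

395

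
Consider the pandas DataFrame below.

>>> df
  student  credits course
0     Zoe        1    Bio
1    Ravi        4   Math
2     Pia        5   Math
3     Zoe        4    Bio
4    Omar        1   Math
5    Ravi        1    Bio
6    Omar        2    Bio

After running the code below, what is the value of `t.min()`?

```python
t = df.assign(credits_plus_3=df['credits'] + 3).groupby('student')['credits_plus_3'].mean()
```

4.5

add column credits_plus_3 = df['credits'] + 3:
  student  credits course  credits_plus_3
0     Zoe        1    Bio               4
1    Ravi        4   Math               7
2     Pia        5   Math               8
3     Zoe        4    Bio               7
4    Omar        1   Math               4
5    Ravi        1    Bio               4
6    Omar        2    Bio               5
group by student, mean of credits_plus_3:
student
Omar    4.5
Pia     8.0
Ravi    5.5
Zoe     5.5
Name: credits_plus_3, dtype: float64
So min() = 4.5.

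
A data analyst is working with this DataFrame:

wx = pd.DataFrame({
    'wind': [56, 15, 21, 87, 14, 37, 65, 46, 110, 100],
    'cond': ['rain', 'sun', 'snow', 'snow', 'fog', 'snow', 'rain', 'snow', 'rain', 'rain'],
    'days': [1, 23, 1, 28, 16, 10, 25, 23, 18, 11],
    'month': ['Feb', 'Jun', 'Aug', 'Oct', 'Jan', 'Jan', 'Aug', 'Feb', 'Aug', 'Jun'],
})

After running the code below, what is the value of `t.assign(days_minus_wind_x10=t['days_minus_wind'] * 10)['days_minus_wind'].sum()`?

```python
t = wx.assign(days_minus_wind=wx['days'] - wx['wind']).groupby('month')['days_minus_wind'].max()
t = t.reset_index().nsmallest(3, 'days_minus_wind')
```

add column days_minus_wind = wx['days'] - wx['wind']:
   wind  cond  days month  days_minus_wind
0    56  rain     1   Feb              -55
1    15   sun    23   Jun                8
2    21  snow     1   Aug              -20
3    87  snow    28   Oct              -59
4    14   fog    16   Jan                2
5    37  snow    10   Jan              -27
6    65  rain    25   Aug              -40
7    46  snow    23   Feb              -23
8   110  rain    18   Aug              -92
9   100  rain    11   Jun              -89
group by month, max of days_minus_wind:
month
Aug   -20
Feb   -23
Jan     2
Jun     8
Oct   -59
Name: days_minus_wind, dtype: int64
reset_index():
  month  days_minus_wind
0   Aug              -20
1   Feb              -23
2   Jan                2
3   Jun                8
4   Oct              -59
take 3 rows with smallest days_minus_wind:
  month  days_minus_wind
4   Oct              -59
1   Feb              -23
0   Aug              -20
add column days_minus_wind_x10 = t['days_minus_wind'] * 10:
  month  days_minus_wind  days_minus_wind_x10
4   Oct              -59                 -590
1   Feb              -23                 -230
0   Aug              -20                 -200

-102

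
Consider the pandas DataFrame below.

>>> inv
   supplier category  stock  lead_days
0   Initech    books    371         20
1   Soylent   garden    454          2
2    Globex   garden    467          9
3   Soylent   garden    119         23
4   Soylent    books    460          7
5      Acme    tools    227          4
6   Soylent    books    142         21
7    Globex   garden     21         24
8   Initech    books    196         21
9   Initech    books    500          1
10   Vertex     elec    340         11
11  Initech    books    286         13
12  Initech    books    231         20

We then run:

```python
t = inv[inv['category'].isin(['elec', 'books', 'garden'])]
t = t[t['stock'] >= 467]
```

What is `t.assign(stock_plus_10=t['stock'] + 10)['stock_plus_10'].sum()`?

filter rows where category in ['elec', 'books', 'garden']:
   supplier category  stock  lead_days
0   Initech    books    371         20
1   Soylent   garden    454          2
2    Globex   garden    467          9
3   Soylent   garden    119         23
4   Soylent    books    460          7
6   Soylent    books    142         21
7    Globex   garden     21         24
8   Initech    books    196         21
9   Initech    books    500          1
10   Vertex     elec    340         11
11  Initech    books    286         13
12  Initech    books    231         20
filter rows where stock >= 467:
  supplier category  stock  lead_days
2   Globex   garden    467          9
9  Initech    books    500          1
add column stock_plus_10 = t['stock'] + 10:
  supplier category  stock  lead_days  stock_plus_10
2   Globex   garden    467          9            477
9  Initech    books    500          1            510

987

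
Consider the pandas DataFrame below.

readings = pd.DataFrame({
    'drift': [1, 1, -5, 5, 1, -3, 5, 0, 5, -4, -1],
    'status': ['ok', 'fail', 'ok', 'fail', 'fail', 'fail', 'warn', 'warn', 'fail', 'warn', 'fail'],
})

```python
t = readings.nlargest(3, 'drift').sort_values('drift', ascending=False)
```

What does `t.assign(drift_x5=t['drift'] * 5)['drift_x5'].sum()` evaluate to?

75

take 3 rows with largest drift:
   drift status
3      5   fail
6      5   warn
8      5   fail
sort by drift descending:
   drift status
3      5   fail
6      5   warn
8      5   fail
add column drift_x5 = t['drift'] * 5:
   drift status  drift_x5
3      5   fail        25
6      5   warn        25
8      5   fail        25
So sum() = 75.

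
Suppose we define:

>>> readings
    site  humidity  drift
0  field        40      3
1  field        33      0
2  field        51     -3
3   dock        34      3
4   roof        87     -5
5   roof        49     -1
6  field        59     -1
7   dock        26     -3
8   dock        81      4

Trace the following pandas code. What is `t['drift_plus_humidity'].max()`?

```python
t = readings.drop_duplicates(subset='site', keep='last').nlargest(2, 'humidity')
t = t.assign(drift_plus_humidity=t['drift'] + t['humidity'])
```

85

drop duplicate site (keep=last):
    site  humidity  drift
5   roof        49     -1
6  field        59     -1
8   dock        81      4
take 2 rows with largest humidity:
    site  humidity  drift
8   dock        81      4
6  field        59     -1
add column drift_plus_humidity = t['drift'] + t['humidity']:
    site  humidity  drift  drift_plus_humidity
8   dock        81      4                   85
6  field        59     -1                   58
Taking the max of column 'drift_plus_humidity' gives 85.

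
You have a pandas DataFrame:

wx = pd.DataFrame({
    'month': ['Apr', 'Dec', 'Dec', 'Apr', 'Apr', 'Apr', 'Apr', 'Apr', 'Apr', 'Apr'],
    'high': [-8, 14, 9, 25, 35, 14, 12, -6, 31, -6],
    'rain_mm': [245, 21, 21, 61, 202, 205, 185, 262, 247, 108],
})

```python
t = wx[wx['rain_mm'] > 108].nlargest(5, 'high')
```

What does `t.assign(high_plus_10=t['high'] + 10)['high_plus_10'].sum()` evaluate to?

136

filter rows where rain_mm > 108:
  month  high  rain_mm
0   Apr    -8      245
4   Apr    35      202
5   Apr    14      205
6   Apr    12      185
7   Apr    -6      262
8   Apr    31      247
take 5 rows with largest high:
  month  high  rain_mm
4   Apr    35      202
8   Apr    31      247
5   Apr    14      205
6   Apr    12      185
7   Apr    -6      262
add column high_plus_10 = t['high'] + 10:
  month  high  rain_mm  high_plus_10
4   Apr    35      202            45
8   Apr    31      247            41
5   Apr    14      205            24
6   Apr    12      185            22
7   Apr    -6      262             4
Finally, sum of column 'high_plus_10' = 136.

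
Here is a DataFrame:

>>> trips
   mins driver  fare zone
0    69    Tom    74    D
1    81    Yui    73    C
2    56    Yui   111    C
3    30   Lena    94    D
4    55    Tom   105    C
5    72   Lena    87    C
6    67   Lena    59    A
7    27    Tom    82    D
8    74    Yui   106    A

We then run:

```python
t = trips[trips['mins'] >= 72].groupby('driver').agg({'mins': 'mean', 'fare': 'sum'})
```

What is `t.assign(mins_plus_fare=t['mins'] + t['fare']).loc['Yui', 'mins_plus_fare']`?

filter rows where mins >= 72:
   mins driver  fare zone
1    81    Yui    73    C
5    72   Lena    87    C
8    74    Yui   106    A
group by driver: mean(mins), sum(fare):
        mins  fare
driver            
Lena    72.0    87
Yui     77.5   179
add column mins_plus_fare = t['mins'] + t['fare']:
        mins  fare  mins_plus_fare
driver                            
Lena    72.0    87           159.0
Yui     77.5   179           256.5

256.5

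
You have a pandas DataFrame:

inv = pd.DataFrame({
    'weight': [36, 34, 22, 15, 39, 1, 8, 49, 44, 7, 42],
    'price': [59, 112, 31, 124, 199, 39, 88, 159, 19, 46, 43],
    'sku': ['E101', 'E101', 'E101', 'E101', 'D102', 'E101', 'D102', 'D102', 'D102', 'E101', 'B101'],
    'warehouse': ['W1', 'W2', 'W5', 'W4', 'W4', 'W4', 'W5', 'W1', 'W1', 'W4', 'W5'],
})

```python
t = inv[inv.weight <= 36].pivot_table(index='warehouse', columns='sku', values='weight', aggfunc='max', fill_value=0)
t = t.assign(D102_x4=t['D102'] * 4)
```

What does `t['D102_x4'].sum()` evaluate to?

32

filter rows where weight <= 36:
   weight  price   sku warehouse
0      36     59  E101        W1
1      34    112  E101        W2
2      22     31  E101        W5
3      15    124  E101        W4
5       1     39  E101        W4
6       8     88  D102        W5
9       7     46  E101        W4
pivot: rows=warehouse, cols=sku, max(weight):
sku        D102  E101
warehouse            
W1            0    36
W2            0    34
W4            0    15
W5            8    22
add column D102_x4 = t['D102'] * 4:
sku        D102  E101  D102_x4
warehouse                     
W1            0    36        0
W2            0    34        0
W4            0    15        0
W5            8    22       32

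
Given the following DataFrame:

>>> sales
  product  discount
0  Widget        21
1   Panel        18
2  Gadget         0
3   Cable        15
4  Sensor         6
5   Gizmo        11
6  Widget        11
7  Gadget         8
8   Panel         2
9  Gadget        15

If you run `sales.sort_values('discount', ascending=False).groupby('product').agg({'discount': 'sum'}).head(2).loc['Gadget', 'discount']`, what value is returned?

sort by discount descending:
  product  discount
0  Widget        21
1   Panel        18
3   Cable        15
9  Gadget        15
5   Gizmo        11
6  Widget        11
7  Gadget         8
4  Sensor         6
8   Panel         2
2  Gadget         0
group by product, sum of discount:
         discount
product          
Cable          15
Gadget         23
Gizmo          11
Panel          20
Sensor          6
Widget         32
take first 2 rows:
         discount
product          
Cable          15
Gadget         23
Then the value at row 'Gadget', column 'discount': 23

23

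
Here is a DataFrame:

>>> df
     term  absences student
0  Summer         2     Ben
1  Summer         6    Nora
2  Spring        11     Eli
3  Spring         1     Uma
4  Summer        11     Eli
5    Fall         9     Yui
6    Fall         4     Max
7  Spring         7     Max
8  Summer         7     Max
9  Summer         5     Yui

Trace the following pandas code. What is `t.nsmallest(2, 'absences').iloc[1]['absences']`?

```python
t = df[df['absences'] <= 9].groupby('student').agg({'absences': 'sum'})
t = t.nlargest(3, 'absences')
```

filter rows where absences <= 9:
     term  absences student
0  Summer         2     Ben
1  Summer         6    Nora
3  Spring         1     Uma
5    Fall         9     Yui
6    Fall         4     Max
7  Spring         7     Max
8  Summer         7     Max
9  Summer         5     Yui
group by student, sum of absences:
         absences
student          
Ben             2
Max            18
Nora            6
Uma             1
Yui            14
take 3 rows with largest absences:
         absences
student          
Max            18
Yui            14
Nora            6
take 2 rows with smallest absences:
         absences
student          
Nora            6
Yui            14
Then the value at position 1, column 'absences': 14

14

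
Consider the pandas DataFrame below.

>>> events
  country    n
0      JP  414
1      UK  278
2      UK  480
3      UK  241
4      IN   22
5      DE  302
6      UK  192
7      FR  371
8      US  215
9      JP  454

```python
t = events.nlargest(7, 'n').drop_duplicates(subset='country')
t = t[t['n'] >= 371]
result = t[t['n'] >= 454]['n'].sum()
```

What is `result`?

take 7 rows with largest n:
  country    n
2      UK  480
9      JP  454
0      JP  414
7      FR  371
5      DE  302
1      UK  278
3      UK  241
drop duplicate country (keep=first):
  country    n
2      UK  480
9      JP  454
7      FR  371
5      DE  302
filter rows where n >= 371:
  country    n
2      UK  480
9      JP  454
7      FR  371
filter rows where n >= 454:
  country    n
2      UK  480
9      JP  454
Then the sum of column 'n': 934

934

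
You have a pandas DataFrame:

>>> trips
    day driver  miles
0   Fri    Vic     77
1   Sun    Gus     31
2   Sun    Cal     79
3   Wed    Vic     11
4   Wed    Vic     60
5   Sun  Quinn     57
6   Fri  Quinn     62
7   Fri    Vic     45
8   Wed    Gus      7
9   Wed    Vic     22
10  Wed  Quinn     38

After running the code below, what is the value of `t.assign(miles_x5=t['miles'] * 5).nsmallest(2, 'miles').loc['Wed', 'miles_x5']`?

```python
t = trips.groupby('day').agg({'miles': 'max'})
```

group by day, max of miles:
     miles
day       
Fri     77
Sun     79
Wed     60
add column miles_x5 = t['miles'] * 5:
     miles  miles_x5
day                 
Fri     77       385
Sun     79       395
Wed     60       300
take 2 rows with smallest miles:
     miles  miles_x5
day                 
Wed     60       300
Fri     77       385
Then the value at row 'Wed', column 'miles_x5': 300

300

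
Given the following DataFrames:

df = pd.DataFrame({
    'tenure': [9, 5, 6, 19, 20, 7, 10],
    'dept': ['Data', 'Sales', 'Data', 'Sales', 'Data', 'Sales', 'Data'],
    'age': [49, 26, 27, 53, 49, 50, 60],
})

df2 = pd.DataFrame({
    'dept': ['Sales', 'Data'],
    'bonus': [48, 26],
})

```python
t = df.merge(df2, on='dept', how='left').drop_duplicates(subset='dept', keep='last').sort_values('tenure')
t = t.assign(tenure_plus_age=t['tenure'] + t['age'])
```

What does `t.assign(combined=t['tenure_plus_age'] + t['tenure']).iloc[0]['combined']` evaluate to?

merge on 'dept' (how='left') → 7 rows:
   tenure   dept  age  bonus
0       9   Data   49     26
1       5  Sales   26     48
2       6   Data   27     26
3      19  Sales   53     48
4      20   Data   49     26
5       7  Sales   50     48
6      10   Data   60     26
drop duplicate dept (keep=last):
   tenure   dept  age  bonus
5       7  Sales   50     48
6      10   Data   60     26
sort by tenure:
   tenure   dept  age  bonus
5       7  Sales   50     48
6      10   Data   60     26
add column tenure_plus_age = t['tenure'] + t['age']:
   tenure   dept  age  bonus  tenure_plus_age
5       7  Sales   50     48               57
6      10   Data   60     26               70
add column combined = t['tenure_plus_age'] + t['tenure']:
   tenure   dept  age  bonus  tenure_plus_age  combined
5       7  Sales   50     48               57        64
6      10   Data   60     26               70        80

64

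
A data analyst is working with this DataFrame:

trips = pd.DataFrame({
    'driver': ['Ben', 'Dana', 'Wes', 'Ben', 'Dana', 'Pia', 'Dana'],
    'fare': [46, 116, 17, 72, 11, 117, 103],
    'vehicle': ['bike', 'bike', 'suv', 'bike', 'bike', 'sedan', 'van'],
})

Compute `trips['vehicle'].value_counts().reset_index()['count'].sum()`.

value_counts of vehicle:
vehicle
bike     4
suv      1
sedan    1
van      1
Name: count, dtype: int64
reset_index():
  vehicle  count
0    bike      4
1     suv      1
2   sedan      1
3     van      1

7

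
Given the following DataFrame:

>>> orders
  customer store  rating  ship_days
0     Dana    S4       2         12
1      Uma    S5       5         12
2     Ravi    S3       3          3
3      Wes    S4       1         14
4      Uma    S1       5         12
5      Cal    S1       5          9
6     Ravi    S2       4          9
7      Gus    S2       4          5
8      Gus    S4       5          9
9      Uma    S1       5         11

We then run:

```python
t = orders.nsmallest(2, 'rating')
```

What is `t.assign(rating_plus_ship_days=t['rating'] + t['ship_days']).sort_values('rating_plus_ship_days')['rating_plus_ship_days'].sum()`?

take 2 rows with smallest rating:
  customer store  rating  ship_days
3      Wes    S4       1         14
0     Dana    S4       2         12
add column rating_plus_ship_days = t['rating'] + t['ship_days']:
  customer store  rating  ship_days  rating_plus_ship_days
3      Wes    S4       1         14                     15
0     Dana    S4       2         12                     14
sort by rating_plus_ship_days:
  customer store  rating  ship_days  rating_plus_ship_days
0     Dana    S4       2         12                     14
3      Wes    S4       1         14                     15
The sum of column 'rating_plus_ship_days' is 29.

29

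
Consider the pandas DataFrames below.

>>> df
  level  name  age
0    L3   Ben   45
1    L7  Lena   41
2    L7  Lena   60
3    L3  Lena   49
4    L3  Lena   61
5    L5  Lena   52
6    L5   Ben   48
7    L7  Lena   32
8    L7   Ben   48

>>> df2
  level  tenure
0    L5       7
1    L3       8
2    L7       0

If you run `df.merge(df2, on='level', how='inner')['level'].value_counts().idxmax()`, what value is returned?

merge on 'level' (how='inner') → 9 rows:
  level  name  age  tenure
0    L3   Ben   45       8
1    L7  Lena   41       0
2    L7  Lena   60       0
3    L3  Lena   49       8
4    L3  Lena   61       8
5    L5  Lena   52       7
6    L5   Ben   48       7
7    L7  Lena   32       0
8    L7   Ben   48       0
value_counts of level:
level
L7    4
L3    3
L5    2
Name: count, dtype: int64
Then the label with the largest value: L7

L7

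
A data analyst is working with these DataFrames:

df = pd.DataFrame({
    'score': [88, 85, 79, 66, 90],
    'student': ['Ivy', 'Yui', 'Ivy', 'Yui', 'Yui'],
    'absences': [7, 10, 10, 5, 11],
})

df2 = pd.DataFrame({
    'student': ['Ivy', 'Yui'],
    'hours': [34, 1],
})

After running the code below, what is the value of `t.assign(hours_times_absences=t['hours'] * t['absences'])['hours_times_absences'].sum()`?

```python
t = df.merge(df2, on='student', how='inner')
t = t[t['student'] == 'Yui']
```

merge on 'student' (how='inner') → 5 rows:
   score student  absences  hours
0     88     Ivy         7     34
1     85     Yui        10      1
2     79     Ivy        10     34
3     66     Yui         5      1
4     90     Yui        11      1
filter rows where student == 'Yui':
   score student  absences  hours
1     85     Yui        10      1
3     66     Yui         5      1
4     90     Yui        11      1
add column hours_times_absences = t['hours'] * t['absences']:
   score student  absences  hours  hours_times_absences
1     85     Yui        10      1                    10
3     66     Yui         5      1                     5
4     90     Yui        11      1                    11

26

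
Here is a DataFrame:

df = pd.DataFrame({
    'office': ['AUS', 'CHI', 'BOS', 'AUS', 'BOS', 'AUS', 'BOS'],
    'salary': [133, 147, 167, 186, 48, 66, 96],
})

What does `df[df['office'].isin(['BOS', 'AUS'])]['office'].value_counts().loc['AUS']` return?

3

filter rows where office in ['BOS', 'AUS']:
  office  salary
0    AUS     133
2    BOS     167
3    AUS     186
4    BOS      48
5    AUS      66
6    BOS      96
value_counts of office:
office
AUS    3
BOS    3
Name: count, dtype: int64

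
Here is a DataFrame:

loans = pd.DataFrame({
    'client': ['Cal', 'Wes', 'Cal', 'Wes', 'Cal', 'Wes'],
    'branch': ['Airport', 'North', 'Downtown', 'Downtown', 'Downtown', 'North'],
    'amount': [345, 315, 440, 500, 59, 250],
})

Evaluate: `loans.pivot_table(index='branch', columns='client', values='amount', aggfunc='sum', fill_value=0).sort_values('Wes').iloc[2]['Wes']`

pivot: rows=branch, cols=client, sum(amount):
client    Cal  Wes
branch            
Airport   345    0
Downtown  499  500
North       0  565
sort by Wes:
client    Cal  Wes
branch            
Airport   345    0
Downtown  499  500
North       0  565
value at position 2, column 'Wes' → 565

565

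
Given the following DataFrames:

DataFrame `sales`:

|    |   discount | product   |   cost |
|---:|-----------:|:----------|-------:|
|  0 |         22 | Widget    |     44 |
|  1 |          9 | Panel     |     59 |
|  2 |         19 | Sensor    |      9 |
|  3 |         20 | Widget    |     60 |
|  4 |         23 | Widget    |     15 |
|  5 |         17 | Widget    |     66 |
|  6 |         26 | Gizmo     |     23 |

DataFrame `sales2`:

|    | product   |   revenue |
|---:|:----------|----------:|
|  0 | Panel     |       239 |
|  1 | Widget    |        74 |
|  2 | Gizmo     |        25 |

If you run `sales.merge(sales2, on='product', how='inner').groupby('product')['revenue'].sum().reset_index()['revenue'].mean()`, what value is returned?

186.666666667

merge on 'product' (how='inner') → 6 rows:
   discount product  cost  revenue
0        22  Widget    44       74
1         9   Panel    59      239
2        20  Widget    60       74
3        23  Widget    15       74
4        17  Widget    66       74
5        26   Gizmo    23       25
group by product, sum of revenue:
product
Gizmo      25
Panel     239
Widget    296
Name: revenue, dtype: int64
reset_index():
  product  revenue
0   Gizmo       25
1   Panel      239
2  Widget      296
The mean of column 'revenue' is 186.666666667.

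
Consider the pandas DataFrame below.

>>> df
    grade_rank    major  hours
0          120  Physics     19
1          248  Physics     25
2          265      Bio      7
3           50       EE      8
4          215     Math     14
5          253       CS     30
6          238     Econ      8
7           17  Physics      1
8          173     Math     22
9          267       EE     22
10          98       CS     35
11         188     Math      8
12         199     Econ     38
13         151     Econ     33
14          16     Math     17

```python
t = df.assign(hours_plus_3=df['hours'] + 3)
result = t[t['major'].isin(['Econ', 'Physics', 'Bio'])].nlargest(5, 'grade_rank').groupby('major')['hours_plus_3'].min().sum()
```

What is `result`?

add column hours_plus_3 = df['hours'] + 3:
    grade_rank    major  hours  hours_plus_3
0          120  Physics     19            22
1          248  Physics     25            28
2          265      Bio      7            10
3           50       EE      8            11
4          215     Math     14            17
5          253       CS     30            33
6          238     Econ      8            11
7           17  Physics      1             4
8          173     Math     22            25
9          267       EE     22            25
10          98       CS     35            38
11         188     Math      8            11
12         199     Econ     38            41
13         151     Econ     33            36
14          16     Math     17            20
filter rows where major in ['Econ', 'Physics', 'Bio']:
    grade_rank    major  hours  hours_plus_3
0          120  Physics     19            22
1          248  Physics     25            28
2          265      Bio      7            10
6          238     Econ      8            11
7           17  Physics      1             4
12         199     Econ     38            41
13         151     Econ     33            36
take 5 rows with largest grade_rank:
    grade_rank    major  hours  hours_plus_3
2          265      Bio      7            10
1          248  Physics     25            28
6          238     Econ      8            11
12         199     Econ     38            41
13         151     Econ     33            36
group by major, min of hours_plus_3:
major
Bio        10
Econ       11
Physics    28
Name: hours_plus_3, dtype: int64
Then the sum of the resulting series: 49

49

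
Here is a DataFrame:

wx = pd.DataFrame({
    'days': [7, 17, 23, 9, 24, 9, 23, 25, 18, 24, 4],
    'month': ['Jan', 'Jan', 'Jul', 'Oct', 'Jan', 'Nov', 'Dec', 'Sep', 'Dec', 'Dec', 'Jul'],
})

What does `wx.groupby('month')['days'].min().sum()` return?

group by month, min of days:
month
Dec    18
Jan     7
Jul     4
Nov     9
Oct     9
Sep    25
Name: days, dtype: int64
Finally, sum of the resulting series = 72.

72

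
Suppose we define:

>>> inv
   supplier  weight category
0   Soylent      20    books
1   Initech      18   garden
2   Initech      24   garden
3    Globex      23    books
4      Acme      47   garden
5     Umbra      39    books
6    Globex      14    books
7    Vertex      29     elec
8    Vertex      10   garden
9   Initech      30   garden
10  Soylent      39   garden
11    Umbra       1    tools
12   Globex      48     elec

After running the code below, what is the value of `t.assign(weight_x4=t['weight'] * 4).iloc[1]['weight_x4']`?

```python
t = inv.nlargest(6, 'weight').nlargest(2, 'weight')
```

188

take 6 rows with largest weight:
   supplier  weight category
12   Globex      48     elec
4      Acme      47   garden
5     Umbra      39    books
10  Soylent      39   garden
9   Initech      30   garden
7    Vertex      29     elec
take 2 rows with largest weight:
   supplier  weight category
12   Globex      48     elec
4      Acme      47   garden
add column weight_x4 = t['weight'] * 4:
   supplier  weight category  weight_x4
12   Globex      48     elec        192
4      Acme      47   garden        188
Then the value at position 1, column 'weight_x4': 188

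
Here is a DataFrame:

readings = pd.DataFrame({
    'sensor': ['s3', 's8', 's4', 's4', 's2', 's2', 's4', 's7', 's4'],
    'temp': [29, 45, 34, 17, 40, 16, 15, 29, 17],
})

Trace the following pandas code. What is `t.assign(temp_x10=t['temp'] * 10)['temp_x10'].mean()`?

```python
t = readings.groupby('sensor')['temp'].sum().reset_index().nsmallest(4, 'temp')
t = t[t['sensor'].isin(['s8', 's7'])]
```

370.0

group by sensor, sum of temp:
sensor
s2    56
s3    29
s4    83
s7    29
s8    45
Name: temp, dtype: int64
reset_index():
  sensor  temp
0     s2    56
1     s3    29
2     s4    83
3     s7    29
4     s8    45
take 4 rows with smallest temp:
  sensor  temp
1     s3    29
3     s7    29
4     s8    45
0     s2    56
filter rows where sensor in ['s8', 's7']:
  sensor  temp
3     s7    29
4     s8    45
add column temp_x10 = t['temp'] * 10:
  sensor  temp  temp_x10
3     s7    29       290
4     s8    45       450
mean of column 'temp_x10' → 370.0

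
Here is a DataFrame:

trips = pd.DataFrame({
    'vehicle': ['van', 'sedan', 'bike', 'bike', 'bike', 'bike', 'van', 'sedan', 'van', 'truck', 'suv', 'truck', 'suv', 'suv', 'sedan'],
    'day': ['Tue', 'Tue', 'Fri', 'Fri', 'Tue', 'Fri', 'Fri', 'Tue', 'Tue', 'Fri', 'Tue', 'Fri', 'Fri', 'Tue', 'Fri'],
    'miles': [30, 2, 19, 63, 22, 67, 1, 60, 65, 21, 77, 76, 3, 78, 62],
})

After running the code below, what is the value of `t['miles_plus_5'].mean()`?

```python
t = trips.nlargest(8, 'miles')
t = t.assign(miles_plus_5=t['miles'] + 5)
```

take 8 rows with largest miles:
   vehicle  day  miles
13     suv  Tue     78
10     suv  Tue     77
11   truck  Fri     76
5     bike  Fri     67
8      van  Tue     65
3     bike  Fri     63
14   sedan  Fri     62
7    sedan  Tue     60
add column miles_plus_5 = t['miles'] + 5:
   vehicle  day  miles  miles_plus_5
13     suv  Tue     78            83
10     suv  Tue     77            82
11   truck  Fri     76            81
5     bike  Fri     67            72
8      van  Tue     65            70
3     bike  Fri     63            68
14   sedan  Fri     62            67
7    sedan  Tue     60            65

73.5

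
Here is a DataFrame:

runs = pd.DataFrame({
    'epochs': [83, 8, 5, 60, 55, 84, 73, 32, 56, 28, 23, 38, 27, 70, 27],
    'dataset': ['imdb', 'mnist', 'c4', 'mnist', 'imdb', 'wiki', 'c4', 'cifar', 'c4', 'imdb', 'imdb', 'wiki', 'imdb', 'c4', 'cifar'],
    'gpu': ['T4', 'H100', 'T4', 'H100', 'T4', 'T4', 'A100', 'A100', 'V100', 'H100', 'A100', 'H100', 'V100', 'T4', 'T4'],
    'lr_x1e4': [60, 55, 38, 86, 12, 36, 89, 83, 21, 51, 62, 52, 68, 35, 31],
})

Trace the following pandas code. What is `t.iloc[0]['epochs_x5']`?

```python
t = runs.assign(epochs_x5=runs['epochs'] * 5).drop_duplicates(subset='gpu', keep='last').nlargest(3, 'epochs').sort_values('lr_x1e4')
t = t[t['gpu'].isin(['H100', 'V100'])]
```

add column epochs_x5 = runs['epochs'] * 5:
    epochs dataset   gpu  lr_x1e4  epochs_x5
0       83    imdb    T4       60        415
1        8   mnist  H100       55         40
2        5      c4    T4       38         25
3       60   mnist  H100       86        300
4       55    imdb    T4       12        275
5       84    wiki    T4       36        420
6       73      c4  A100       89        365
7       32   cifar  A100       83        160
8       56      c4  V100       21        280
9       28    imdb  H100       51        140
10      23    imdb  A100       62        115
11      38    wiki  H100       52        190
12      27    imdb  V100       68        135
13      70      c4    T4       35        350
14      27   cifar    T4       31        135
drop duplicate gpu (keep=last):
    epochs dataset   gpu  lr_x1e4  epochs_x5
10      23    imdb  A100       62        115
11      38    wiki  H100       52        190
12      27    imdb  V100       68        135
14      27   cifar    T4       31        135
take 3 rows with largest epochs:
    epochs dataset   gpu  lr_x1e4  epochs_x5
11      38    wiki  H100       52        190
12      27    imdb  V100       68        135
14      27   cifar    T4       31        135
sort by lr_x1e4:
    epochs dataset   gpu  lr_x1e4  epochs_x5
14      27   cifar    T4       31        135
11      38    wiki  H100       52        190
12      27    imdb  V100       68        135
filter rows where gpu in ['H100', 'V100']:
    epochs dataset   gpu  lr_x1e4  epochs_x5
11      38    wiki  H100       52        190
12      27    imdb  V100       68        135

190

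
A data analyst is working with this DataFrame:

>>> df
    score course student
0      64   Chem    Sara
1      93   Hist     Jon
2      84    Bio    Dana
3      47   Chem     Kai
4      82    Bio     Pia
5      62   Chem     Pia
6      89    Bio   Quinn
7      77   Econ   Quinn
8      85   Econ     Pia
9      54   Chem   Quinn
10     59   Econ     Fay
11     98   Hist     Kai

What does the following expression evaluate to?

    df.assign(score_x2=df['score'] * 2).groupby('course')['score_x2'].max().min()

add column score_x2 = df['score'] * 2:
    score course student  score_x2
0      64   Chem    Sara       128
1      93   Hist     Jon       186
2      84    Bio    Dana       168
3      47   Chem     Kai        94
4      82    Bio     Pia       164
5      62   Chem     Pia       124
6      89    Bio   Quinn       178
7      77   Econ   Quinn       154
8      85   Econ     Pia       170
9      54   Chem   Quinn       108
10     59   Econ     Fay       118
11     98   Hist     Kai       196
group by course, max of score_x2:
course
Bio     178
Chem    128
Econ    170
Hist    196
Name: score_x2, dtype: int64

128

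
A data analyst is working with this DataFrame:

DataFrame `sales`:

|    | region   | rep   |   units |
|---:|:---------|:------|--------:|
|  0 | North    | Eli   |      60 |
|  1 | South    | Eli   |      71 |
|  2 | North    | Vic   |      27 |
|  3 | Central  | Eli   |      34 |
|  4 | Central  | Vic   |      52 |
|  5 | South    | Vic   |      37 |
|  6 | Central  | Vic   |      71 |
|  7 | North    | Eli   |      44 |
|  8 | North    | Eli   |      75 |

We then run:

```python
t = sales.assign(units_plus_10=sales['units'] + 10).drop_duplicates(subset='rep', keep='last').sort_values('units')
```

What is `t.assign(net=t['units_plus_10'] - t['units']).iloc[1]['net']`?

10

add column units_plus_10 = sales['units'] + 10:
    region  rep  units  units_plus_10
0    North  Eli     60             70
1    South  Eli     71             81
2    North  Vic     27             37
3  Central  Eli     34             44
4  Central  Vic     52             62
5    South  Vic     37             47
6  Central  Vic     71             81
7    North  Eli     44             54
8    North  Eli     75             85
drop duplicate rep (keep=last):
    region  rep  units  units_plus_10
6  Central  Vic     71             81
8    North  Eli     75             85
sort by units:
    region  rep  units  units_plus_10
6  Central  Vic     71             81
8    North  Eli     75             85
add column net = t['units_plus_10'] - t['units']:
    region  rep  units  units_plus_10  net
6  Central  Vic     71             81   10
8    North  Eli     75             85   10
So iloc[1]['net'] = 10.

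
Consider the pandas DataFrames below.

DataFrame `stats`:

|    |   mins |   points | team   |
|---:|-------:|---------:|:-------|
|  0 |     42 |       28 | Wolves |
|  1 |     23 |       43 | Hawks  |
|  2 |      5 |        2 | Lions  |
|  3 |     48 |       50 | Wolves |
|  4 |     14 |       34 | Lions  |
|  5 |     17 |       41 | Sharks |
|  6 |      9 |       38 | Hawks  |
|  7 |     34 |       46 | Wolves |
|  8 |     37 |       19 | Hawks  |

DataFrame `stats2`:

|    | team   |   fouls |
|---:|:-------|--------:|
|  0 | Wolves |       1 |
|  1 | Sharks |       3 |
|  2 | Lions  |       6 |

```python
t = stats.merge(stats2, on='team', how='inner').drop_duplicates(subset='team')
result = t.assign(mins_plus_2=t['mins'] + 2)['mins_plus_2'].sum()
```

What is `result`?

merge on 'team' (how='inner') → 6 rows:
   mins  points    team  fouls
0    42      28  Wolves      1
1     5       2   Lions      6
2    48      50  Wolves      1
3    14      34   Lions      6
4    17      41  Sharks      3
5    34      46  Wolves      1
drop duplicate team (keep=first):
   mins  points    team  fouls
0    42      28  Wolves      1
1     5       2   Lions      6
4    17      41  Sharks      3
add column mins_plus_2 = t['mins'] + 2:
   mins  points    team  fouls  mins_plus_2
0    42      28  Wolves      1           44
1     5       2   Lions      6            7
4    17      41  Sharks      3           19
Reading off the sum of column 'mins_plus_2', we get 70.

70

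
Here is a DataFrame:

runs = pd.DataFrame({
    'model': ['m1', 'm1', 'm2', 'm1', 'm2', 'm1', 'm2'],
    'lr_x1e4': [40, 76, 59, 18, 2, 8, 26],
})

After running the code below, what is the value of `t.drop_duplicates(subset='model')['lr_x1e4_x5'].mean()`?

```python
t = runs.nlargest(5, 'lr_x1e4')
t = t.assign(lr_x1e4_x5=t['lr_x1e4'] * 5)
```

take 5 rows with largest lr_x1e4:
  model  lr_x1e4
1    m1       76
2    m2       59
0    m1       40
6    m2       26
3    m1       18
add column lr_x1e4_x5 = t['lr_x1e4'] * 5:
  model  lr_x1e4  lr_x1e4_x5
1    m1       76         380
2    m2       59         295
0    m1       40         200
6    m2       26         130
3    m1       18          90
drop duplicate model (keep=first):
  model  lr_x1e4  lr_x1e4_x5
1    m1       76         380
2    m2       59         295
So mean() = 337.5.

337.5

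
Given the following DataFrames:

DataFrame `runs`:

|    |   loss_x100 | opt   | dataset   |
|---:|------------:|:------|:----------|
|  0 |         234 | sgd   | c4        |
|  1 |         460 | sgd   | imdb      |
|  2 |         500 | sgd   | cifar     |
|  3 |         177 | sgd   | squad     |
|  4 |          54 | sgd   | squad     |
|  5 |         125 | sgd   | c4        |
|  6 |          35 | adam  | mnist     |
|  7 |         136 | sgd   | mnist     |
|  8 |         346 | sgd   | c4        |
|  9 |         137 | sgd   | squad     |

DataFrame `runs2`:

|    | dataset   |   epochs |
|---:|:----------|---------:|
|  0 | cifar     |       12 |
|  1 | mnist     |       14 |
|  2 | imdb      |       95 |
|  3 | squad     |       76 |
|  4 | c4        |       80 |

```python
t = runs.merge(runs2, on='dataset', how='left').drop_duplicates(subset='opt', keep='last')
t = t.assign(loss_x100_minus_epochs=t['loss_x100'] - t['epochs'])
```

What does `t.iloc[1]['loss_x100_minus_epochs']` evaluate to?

61

merge on 'dataset' (how='left') → 10 rows:
   loss_x100   opt dataset  epochs
0        234   sgd      c4      80
1        460   sgd    imdb      95
2        500   sgd   cifar      12
3        177   sgd   squad      76
4         54   sgd   squad      76
5        125   sgd      c4      80
6         35  adam   mnist      14
7        136   sgd   mnist      14
8        346   sgd      c4      80
9        137   sgd   squad      76
drop duplicate opt (keep=last):
   loss_x100   opt dataset  epochs
6         35  adam   mnist      14
9        137   sgd   squad      76
add column loss_x100_minus_epochs = t['loss_x100'] - t['epochs']:
   loss_x100   opt dataset  epochs  loss_x100_minus_epochs
6         35  adam   mnist      14                      21
9        137   sgd   squad      76                      61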